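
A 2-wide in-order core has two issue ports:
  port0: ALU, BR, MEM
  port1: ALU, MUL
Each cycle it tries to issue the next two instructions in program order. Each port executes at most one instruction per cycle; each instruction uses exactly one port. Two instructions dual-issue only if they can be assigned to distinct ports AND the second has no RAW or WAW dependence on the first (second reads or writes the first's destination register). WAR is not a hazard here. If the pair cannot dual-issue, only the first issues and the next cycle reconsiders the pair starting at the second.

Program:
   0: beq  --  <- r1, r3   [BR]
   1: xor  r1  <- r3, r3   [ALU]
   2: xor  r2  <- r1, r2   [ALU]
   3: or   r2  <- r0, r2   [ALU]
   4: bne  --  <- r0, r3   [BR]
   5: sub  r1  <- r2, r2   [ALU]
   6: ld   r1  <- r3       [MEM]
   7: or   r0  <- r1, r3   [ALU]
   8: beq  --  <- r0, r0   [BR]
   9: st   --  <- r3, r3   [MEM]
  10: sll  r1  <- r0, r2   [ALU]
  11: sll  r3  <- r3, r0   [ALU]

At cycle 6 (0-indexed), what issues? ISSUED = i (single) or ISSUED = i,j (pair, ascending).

ISSUED = 8

[0] i0/i1  beq xor  -- pair
[1] i2  xor  -- RAW+WAW r2
[2] i3/i4  or bne  -- pair
[3] i5  sub  -- WAW r1
[4] i6  ld  -- RAW r1
[5] i7  or  -- RAW r0
[6] i8  beq  -- no-port BR/MEM
[7] i9/i10  st sll  -- pair
[8] i11  sll  -- tail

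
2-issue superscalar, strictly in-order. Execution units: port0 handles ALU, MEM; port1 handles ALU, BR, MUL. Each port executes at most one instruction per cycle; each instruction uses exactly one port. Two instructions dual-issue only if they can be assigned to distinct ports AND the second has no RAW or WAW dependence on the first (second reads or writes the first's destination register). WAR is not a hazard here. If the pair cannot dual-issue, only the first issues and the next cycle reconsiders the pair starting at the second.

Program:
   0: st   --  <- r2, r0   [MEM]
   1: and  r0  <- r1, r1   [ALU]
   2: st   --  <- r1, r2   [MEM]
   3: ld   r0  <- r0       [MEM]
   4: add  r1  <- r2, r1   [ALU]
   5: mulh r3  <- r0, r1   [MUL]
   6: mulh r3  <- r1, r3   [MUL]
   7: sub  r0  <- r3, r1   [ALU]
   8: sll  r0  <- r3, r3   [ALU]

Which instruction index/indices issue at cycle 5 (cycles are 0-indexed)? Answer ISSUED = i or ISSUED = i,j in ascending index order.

c0: i0&i1 st and  2-wide
c1: i2 st  no-port MEM/MEM
c2: i3&i4 ld add  2-wide
c3: i5 mulh  no-port MUL/MUL
c4: i6 mulh  RAW r3
c5: i7 sub  WAW r0
c6: i8 sll  tail

ISSUED = 7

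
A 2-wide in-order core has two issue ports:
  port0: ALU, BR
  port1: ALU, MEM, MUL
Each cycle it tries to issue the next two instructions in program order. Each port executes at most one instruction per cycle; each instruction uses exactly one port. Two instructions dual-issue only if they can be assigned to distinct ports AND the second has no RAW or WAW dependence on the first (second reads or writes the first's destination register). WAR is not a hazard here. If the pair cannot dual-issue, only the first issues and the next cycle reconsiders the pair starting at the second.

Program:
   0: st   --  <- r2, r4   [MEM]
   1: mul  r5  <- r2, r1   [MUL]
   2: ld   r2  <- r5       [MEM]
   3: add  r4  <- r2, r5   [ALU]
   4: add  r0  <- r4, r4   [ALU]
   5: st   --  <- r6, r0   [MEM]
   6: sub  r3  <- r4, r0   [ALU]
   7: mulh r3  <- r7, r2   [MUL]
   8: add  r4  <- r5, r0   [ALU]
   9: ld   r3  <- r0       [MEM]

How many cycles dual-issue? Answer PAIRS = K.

PAIRS = 2

0. st @i0  | no-port MEM/MUL
1. mul @i1  | no-port MUL/MEM
2. ld @i2  | RAW r2
3. add @i3  | RAW r4
4. add @i4  | RAW r0
5. st/sub @i5/i6  | dual
6. mulh/add @i7/i8  | dual
7. ld @i9  | tail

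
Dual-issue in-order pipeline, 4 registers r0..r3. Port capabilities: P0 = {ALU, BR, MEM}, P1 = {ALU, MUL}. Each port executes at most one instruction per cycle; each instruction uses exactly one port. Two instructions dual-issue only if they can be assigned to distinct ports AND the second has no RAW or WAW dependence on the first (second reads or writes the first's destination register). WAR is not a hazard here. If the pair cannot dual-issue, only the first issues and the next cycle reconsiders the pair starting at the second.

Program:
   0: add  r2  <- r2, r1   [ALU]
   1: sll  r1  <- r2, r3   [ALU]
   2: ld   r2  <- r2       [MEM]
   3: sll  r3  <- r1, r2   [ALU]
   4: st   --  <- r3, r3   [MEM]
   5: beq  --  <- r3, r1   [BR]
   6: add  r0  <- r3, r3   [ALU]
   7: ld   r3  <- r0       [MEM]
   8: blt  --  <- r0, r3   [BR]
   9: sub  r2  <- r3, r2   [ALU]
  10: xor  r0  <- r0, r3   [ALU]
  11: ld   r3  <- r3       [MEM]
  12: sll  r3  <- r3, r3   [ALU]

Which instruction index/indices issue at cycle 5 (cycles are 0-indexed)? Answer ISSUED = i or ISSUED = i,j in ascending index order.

ISSUED = 7

  cy0 -> i0 (add.ALU) RAW r2
  cy1 -> i1&i2 (sll.ALU ld.MEM) pair
  cy2 -> i3 (sll.ALU) RAW r3
  cy3 -> i4 (st.MEM) no-port MEM/BR
  cy4 -> i5&i6 (beq.BR add.ALU) pair
  cy5 -> i7 (ld.MEM) no-port MEM/BR
  cy6 -> i8&i9 (blt.BR sub.ALU) pair
  cy7 -> i10&i11 (xor.ALU ld.MEM) pair
  cy8 -> i12 (sll.ALU) tail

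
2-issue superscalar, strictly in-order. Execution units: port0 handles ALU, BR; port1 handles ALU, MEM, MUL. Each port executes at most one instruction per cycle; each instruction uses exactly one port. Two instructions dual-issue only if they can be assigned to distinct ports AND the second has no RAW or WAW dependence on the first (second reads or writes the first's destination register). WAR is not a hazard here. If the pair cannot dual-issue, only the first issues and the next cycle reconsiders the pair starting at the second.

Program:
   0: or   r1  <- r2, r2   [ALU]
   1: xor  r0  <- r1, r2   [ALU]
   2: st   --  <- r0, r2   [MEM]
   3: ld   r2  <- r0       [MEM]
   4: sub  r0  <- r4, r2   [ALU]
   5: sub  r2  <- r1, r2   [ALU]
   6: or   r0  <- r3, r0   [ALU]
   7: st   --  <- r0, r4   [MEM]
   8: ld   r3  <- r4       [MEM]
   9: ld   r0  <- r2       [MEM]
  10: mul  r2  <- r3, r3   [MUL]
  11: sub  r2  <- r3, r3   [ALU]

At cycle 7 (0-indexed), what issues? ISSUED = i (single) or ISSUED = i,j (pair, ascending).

#0 head=0: or i0 RAW r1
#1 head=1: xor i1 RAW r0
#2 head=2: st i2 no-port MEM/MEM
#3 head=3: ld i3 RAW r2
#4 head=4: sub sub i4,i5 dual
#5 head=6: or i6 RAW r0
#6 head=7: st i7 no-port MEM/MEM
#7 head=8: ld i8 no-port MEM/MEM
#8 head=9: ld i9 no-port MEM/MUL
#9 head=10: mul i10 WAW r2
#10 head=11: sub i11 tail

ISSUED = 8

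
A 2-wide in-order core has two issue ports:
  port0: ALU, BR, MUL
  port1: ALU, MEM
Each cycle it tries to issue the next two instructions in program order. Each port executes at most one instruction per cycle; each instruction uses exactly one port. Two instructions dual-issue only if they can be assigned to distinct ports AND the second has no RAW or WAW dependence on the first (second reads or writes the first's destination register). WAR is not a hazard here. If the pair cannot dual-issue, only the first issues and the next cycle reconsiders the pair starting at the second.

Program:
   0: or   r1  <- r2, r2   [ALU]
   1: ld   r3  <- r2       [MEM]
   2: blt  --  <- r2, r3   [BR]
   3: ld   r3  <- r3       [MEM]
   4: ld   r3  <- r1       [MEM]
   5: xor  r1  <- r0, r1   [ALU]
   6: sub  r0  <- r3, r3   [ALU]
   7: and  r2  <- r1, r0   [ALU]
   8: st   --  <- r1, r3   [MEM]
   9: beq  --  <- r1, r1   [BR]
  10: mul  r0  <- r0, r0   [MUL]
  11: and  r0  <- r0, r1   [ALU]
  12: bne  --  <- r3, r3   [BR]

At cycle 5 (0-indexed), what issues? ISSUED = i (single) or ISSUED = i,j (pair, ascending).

ISSUED = 9

0. or ld @i0+i1  | dual
1. blt ld @i2+i3  | dual
2. ld xor @i4+i5  | dual
3. sub @i6  | RAW r0
4. and st @i7+i8  | dual
5. beq @i9  | no-port BR/MUL
6. mul @i10  | RAW+WAW r0
7. and bne @i11+i12  | dual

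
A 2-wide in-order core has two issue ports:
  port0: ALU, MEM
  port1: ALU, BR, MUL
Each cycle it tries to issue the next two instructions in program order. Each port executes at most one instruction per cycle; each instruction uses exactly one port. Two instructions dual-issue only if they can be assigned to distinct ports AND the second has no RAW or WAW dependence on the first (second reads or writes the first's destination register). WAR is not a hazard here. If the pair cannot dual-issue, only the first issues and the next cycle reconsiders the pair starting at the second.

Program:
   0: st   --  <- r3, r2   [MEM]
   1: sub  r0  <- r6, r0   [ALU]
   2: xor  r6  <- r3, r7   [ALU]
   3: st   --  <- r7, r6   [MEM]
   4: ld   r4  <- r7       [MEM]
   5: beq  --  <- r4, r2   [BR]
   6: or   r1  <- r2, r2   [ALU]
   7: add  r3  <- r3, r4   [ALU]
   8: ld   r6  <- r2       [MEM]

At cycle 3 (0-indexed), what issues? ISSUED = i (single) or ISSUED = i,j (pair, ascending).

  cy0 -> i0,i1 (st.MEM;sub.ALU) pair
  cy1 -> i2 (xor.ALU) RAW r6
  cy2 -> i3 (st.MEM) no-port MEM/MEM
  cy3 -> i4 (ld.MEM) RAW r4
  cy4 -> i5,i6 (beq.BR;or.ALU) pair
  cy5 -> i7,i8 (add.ALU;ld.MEM) pair

ISSUED = 4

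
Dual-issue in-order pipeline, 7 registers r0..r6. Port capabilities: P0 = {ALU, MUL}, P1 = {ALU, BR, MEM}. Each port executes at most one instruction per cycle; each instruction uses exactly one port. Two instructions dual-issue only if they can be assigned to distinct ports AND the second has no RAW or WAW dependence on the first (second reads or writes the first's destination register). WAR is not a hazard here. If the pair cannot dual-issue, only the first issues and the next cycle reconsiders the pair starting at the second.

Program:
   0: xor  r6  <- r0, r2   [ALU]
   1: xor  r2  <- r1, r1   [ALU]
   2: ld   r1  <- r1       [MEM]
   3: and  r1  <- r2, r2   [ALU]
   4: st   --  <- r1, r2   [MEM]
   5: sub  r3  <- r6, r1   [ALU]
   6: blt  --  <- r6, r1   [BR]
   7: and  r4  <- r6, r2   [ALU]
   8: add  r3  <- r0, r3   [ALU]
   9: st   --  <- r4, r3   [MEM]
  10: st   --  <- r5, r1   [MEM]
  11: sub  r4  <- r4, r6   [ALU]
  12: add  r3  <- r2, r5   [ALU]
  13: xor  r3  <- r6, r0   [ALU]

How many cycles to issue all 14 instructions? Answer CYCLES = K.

CYCLES = 10

t=0 i0&i1:xor/xor ; 2-wide
t=1 i2:ld ; WAW r1
t=2 i3:and ; RAW r1
t=3 i4&i5:st/sub ; 2-wide
t=4 i6&i7:blt/and ; 2-wide
t=5 i8:add ; RAW r3
t=6 i9:st ; no-port MEM/MEM
t=7 i10&i11:st/sub ; 2-wide
t=8 i12:add ; WAW r3
t=9 i13:xor ; tail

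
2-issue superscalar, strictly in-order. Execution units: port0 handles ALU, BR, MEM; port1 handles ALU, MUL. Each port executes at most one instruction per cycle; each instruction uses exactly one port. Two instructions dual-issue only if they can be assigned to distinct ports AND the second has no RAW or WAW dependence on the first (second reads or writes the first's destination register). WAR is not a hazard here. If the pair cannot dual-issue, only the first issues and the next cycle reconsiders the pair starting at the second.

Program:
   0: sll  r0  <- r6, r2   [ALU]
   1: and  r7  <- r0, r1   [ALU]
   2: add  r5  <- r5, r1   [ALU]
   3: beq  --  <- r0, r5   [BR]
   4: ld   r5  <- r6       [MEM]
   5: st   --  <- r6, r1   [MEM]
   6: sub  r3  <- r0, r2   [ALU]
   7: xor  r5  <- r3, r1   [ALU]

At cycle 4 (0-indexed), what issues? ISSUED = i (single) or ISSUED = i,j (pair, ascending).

ISSUED = 5,6

  cy0 -> i0 (sll.ALU) RAW r0
  cy1 -> i1+i2 (and.ALU+add.ALU) dual
  cy2 -> i3 (beq.BR) no-port BR/MEM
  cy3 -> i4 (ld.MEM) no-port MEM/MEM
  cy4 -> i5+i6 (st.MEM+sub.ALU) dual
  cy5 -> i7 (xor.ALU) tail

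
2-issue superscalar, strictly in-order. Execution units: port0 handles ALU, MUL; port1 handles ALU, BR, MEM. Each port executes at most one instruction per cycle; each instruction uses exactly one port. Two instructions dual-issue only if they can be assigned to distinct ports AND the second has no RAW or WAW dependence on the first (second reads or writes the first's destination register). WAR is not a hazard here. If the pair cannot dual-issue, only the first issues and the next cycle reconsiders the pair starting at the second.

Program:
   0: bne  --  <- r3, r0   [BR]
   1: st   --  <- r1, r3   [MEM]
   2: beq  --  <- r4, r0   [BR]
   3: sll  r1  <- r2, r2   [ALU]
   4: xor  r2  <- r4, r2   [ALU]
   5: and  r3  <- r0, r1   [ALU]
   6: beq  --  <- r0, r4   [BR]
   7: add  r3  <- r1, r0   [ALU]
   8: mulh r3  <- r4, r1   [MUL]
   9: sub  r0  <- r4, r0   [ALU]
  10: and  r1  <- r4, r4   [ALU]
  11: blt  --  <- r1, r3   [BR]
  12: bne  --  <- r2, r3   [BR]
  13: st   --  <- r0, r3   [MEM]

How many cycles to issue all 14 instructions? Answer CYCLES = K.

CYCLES = 10

t=0 i0:bne ; no-port BR/MEM
t=1 i1:st ; no-port MEM/BR
t=2 i2&i3:beq;sll ; dual
t=3 i4&i5:xor;and ; dual
t=4 i6&i7:beq;add ; dual
t=5 i8&i9:mulh;sub ; dual
t=6 i10:and ; RAW r1
t=7 i11:blt ; no-port BR/BR
t=8 i12:bne ; no-port BR/MEM
t=9 i13:st ; tail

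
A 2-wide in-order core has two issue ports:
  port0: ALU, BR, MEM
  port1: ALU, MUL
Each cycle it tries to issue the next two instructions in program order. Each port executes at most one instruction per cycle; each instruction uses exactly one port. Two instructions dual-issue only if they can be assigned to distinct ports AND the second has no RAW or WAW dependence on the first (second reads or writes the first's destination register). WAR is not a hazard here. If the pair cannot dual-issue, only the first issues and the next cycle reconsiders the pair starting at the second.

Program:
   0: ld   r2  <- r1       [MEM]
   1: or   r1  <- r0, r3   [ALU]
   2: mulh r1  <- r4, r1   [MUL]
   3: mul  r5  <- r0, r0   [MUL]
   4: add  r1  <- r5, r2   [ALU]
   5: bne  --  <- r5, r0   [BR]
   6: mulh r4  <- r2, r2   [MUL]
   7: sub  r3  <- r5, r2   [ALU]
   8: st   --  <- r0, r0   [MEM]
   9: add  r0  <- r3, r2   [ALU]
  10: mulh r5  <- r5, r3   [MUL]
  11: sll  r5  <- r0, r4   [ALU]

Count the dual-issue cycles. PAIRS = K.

PAIRS = 4

0. ld or @i0,i1  | pair
1. mulh @i2  | no-port MUL/MUL
2. mul @i3  | RAW r5
3. add bne @i4,i5  | pair
4. mulh sub @i6,i7  | pair
5. st add @i8,i9  | pair
6. mulh @i10  | WAW r5
7. sll @i11  | tail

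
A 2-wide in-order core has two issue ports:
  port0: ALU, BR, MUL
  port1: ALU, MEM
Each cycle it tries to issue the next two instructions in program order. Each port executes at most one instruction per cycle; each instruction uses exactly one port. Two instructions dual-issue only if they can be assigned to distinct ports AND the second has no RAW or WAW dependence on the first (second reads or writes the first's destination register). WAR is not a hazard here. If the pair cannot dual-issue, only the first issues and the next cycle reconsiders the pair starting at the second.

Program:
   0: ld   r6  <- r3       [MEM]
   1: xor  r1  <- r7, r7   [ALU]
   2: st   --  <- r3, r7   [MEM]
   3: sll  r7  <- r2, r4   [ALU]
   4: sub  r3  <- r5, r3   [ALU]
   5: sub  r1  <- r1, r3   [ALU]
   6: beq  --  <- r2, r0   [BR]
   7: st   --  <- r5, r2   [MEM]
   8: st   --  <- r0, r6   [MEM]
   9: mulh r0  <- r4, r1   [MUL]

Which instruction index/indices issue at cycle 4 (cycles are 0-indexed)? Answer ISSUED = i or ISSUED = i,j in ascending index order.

0. ld xor @i0/i1  | 2-wide
1. st sll @i2/i3  | 2-wide
2. sub @i4  | RAW r3
3. sub beq @i5/i6  | 2-wide
4. st @i7  | no-port MEM/MEM
5. st mulh @i8/i9  | 2-wide

ISSUED = 7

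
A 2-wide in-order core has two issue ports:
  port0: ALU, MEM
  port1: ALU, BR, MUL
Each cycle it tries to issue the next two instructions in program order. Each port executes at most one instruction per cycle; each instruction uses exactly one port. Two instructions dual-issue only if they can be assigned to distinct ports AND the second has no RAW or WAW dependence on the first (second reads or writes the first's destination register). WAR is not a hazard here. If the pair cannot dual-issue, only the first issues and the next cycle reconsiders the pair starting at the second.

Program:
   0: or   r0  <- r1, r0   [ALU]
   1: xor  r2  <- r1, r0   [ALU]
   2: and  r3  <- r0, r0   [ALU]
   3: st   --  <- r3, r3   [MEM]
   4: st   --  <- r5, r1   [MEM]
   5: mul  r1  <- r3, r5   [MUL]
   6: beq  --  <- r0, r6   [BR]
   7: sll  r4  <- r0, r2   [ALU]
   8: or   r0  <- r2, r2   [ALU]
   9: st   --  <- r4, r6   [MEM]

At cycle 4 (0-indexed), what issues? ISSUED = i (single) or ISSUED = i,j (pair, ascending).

0. or @i0  | RAW r0
1. xor;and @i1/i2  | dual
2. st @i3  | no-port MEM/MEM
3. st;mul @i4/i5  | dual
4. beq;sll @i6/i7  | dual
5. or;st @i8/i9  | dual

ISSUED = 6,7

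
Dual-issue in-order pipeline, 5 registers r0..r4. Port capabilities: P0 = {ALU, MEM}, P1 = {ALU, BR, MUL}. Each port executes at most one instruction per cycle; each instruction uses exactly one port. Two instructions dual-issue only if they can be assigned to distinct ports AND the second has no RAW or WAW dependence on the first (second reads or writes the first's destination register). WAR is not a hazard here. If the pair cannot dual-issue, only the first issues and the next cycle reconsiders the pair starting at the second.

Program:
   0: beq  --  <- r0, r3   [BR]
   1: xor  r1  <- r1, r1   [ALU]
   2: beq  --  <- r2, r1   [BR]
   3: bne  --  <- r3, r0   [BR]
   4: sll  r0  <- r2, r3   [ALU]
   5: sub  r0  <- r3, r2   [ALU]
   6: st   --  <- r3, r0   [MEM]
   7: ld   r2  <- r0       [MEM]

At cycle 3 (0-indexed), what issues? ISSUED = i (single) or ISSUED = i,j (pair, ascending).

  cy0 -> i0,i1 (beq.BR xor.ALU) pair
  cy1 -> i2 (beq.BR) no-port BR/BR
  cy2 -> i3,i4 (bne.BR sll.ALU) pair
  cy3 -> i5 (sub.ALU) RAW r0
  cy4 -> i6 (st.MEM) no-port MEM/MEM
  cy5 -> i7 (ld.MEM) tail

ISSUED = 5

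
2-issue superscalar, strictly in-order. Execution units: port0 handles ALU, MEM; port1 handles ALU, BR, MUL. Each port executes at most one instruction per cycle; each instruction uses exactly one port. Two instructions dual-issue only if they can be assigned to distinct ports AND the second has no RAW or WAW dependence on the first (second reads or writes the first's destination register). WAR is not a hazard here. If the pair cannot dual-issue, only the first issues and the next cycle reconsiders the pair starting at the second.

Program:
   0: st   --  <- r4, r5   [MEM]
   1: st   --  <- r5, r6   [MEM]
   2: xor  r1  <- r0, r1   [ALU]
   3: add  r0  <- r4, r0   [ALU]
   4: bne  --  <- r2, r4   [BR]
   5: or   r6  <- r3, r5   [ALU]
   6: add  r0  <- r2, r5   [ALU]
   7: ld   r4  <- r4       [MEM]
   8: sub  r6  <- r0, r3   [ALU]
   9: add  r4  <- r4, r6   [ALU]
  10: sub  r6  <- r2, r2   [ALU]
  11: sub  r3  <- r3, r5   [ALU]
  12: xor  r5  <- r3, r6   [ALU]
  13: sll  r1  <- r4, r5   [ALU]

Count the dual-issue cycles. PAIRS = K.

  cy0 -> i0 (st) no-port MEM/MEM
  cy1 -> i1+i2 (st+xor) 2-wide
  cy2 -> i3+i4 (add+bne) 2-wide
  cy3 -> i5+i6 (or+add) 2-wide
  cy4 -> i7+i8 (ld+sub) 2-wide
  cy5 -> i9+i10 (add+sub) 2-wide
  cy6 -> i11 (sub) RAW r3
  cy7 -> i12 (xor) RAW r5
  cy8 -> i13 (sll) tail

PAIRS = 5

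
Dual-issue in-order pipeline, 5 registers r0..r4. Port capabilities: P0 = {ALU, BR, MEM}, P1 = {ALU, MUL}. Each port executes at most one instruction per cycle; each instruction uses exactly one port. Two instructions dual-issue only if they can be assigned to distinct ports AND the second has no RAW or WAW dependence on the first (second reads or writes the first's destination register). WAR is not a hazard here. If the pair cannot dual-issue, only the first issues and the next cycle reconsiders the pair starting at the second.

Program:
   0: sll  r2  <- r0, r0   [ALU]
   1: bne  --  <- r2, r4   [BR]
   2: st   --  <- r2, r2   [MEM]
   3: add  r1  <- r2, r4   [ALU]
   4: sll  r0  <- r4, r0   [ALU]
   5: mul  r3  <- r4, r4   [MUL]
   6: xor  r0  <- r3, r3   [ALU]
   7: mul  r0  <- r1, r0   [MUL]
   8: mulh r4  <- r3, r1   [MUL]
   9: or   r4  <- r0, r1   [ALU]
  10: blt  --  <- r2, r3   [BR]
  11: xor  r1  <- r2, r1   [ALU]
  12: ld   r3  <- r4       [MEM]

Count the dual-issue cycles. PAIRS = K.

PAIRS = 4

0. sll @i0  | RAW r2
1. bne @i1  | no-port BR/MEM
2. st;add @i2&i3  | pair
3. sll;mul @i4&i5  | pair
4. xor @i6  | RAW+WAW r0
5. mul @i7  | no-port MUL/MUL
6. mulh @i8  | WAW r4
7. or;blt @i9&i10  | pair
8. xor;ld @i11&i12  | pair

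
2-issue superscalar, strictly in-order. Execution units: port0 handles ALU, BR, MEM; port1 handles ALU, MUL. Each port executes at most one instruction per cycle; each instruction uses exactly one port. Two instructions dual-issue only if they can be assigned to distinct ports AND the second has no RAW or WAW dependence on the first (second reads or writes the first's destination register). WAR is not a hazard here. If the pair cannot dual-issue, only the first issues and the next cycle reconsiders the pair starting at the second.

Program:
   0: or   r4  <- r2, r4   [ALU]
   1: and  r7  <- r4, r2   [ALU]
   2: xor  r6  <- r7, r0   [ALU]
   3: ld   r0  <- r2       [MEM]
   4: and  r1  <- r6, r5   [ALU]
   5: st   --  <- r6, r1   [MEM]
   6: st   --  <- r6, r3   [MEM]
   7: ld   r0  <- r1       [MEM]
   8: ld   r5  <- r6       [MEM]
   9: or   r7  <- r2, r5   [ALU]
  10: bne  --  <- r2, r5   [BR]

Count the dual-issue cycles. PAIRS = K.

c0: i0 or.ALU  RAW r4
c1: i1 and.ALU  RAW r7
c2: i2&i3 xor.ALU ld.MEM  2-wide
c3: i4 and.ALU  RAW r1
c4: i5 st.MEM  no-port MEM/MEM
c5: i6 st.MEM  no-port MEM/MEM
c6: i7 ld.MEM  no-port MEM/MEM
c7: i8 ld.MEM  RAW r5
c8: i9&i10 or.ALU bne.BR  2-wide

PAIRS = 2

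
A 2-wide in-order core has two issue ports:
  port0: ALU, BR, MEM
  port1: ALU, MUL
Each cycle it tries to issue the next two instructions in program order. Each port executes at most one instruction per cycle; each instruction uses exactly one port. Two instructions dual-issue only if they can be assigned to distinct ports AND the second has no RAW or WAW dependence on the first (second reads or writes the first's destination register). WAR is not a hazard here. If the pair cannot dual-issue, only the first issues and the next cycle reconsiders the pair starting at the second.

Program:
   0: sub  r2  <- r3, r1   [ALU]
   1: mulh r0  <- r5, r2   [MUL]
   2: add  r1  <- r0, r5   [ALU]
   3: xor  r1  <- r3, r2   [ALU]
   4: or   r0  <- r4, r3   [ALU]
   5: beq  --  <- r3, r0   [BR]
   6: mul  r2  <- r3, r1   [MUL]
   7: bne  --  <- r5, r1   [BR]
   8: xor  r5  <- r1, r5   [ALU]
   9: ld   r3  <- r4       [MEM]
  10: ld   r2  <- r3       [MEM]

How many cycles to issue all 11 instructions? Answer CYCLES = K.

#0 head=0: sub.ALU i0 RAW r2
#1 head=1: mulh.MUL i1 RAW r0
#2 head=2: add.ALU i2 WAW r1
#3 head=3: xor.ALU/or.ALU i3,i4 2-wide
#4 head=5: beq.BR/mul.MUL i5,i6 2-wide
#5 head=7: bne.BR/xor.ALU i7,i8 2-wide
#6 head=9: ld.MEM i9 no-port MEM/MEM
#7 head=10: ld.MEM i10 tail

CYCLES = 8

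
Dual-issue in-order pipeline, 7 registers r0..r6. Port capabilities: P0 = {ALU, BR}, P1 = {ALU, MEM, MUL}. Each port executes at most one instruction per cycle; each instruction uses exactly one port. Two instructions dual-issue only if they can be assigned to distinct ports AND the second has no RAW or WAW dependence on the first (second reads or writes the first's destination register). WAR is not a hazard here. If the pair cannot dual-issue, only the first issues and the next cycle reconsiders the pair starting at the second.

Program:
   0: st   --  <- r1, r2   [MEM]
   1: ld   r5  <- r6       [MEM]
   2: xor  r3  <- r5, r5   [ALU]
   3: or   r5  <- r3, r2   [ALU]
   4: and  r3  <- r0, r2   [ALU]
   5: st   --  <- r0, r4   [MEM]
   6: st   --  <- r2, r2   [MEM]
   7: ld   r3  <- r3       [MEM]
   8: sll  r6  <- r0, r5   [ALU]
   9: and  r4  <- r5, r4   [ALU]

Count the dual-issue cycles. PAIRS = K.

PAIRS = 2

c0: i0 st  no-port MEM/MEM
c1: i1 ld  RAW r5
c2: i2 xor  RAW r3
c3: i3&i4 or/and  dual
c4: i5 st  no-port MEM/MEM
c5: i6 st  no-port MEM/MEM
c6: i7&i8 ld/sll  dual
c7: i9 and  tail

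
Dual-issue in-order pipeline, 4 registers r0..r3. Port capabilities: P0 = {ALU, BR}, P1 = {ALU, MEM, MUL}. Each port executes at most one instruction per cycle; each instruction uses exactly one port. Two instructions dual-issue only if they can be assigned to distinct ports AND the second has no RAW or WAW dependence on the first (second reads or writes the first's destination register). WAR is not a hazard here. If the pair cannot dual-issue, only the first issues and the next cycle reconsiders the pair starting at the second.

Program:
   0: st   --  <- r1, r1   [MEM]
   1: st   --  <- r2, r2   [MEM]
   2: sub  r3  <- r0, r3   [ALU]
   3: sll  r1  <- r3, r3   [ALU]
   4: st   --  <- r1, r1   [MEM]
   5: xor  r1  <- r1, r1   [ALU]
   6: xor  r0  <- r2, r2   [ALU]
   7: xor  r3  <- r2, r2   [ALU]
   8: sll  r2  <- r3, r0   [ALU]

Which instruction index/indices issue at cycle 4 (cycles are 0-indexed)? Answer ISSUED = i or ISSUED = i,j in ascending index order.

  cy0 -> i0 (st) no-port MEM/MEM
  cy1 -> i1,i2 (st/sub) 2-wide
  cy2 -> i3 (sll) RAW r1
  cy3 -> i4,i5 (st/xor) 2-wide
  cy4 -> i6,i7 (xor/xor) 2-wide
  cy5 -> i8 (sll) tail

ISSUED = 6,7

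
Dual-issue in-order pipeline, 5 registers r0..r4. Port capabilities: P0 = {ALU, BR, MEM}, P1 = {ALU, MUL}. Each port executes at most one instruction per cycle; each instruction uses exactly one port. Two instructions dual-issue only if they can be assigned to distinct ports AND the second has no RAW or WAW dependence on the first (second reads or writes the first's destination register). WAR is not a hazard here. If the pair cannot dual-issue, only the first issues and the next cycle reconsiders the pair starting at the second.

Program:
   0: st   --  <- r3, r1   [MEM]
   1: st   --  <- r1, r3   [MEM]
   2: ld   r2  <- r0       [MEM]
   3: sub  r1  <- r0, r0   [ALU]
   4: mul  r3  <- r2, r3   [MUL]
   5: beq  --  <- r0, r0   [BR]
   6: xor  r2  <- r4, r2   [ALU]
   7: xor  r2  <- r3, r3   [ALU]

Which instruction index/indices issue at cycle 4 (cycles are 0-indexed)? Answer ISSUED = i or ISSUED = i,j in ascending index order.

#0 head=0: st i0 no-port MEM/MEM
#1 head=1: st i1 no-port MEM/MEM
#2 head=2: ld/sub i2&i3 dual
#3 head=4: mul/beq i4&i5 dual
#4 head=6: xor i6 WAW r2
#5 head=7: xor i7 tail

ISSUED = 6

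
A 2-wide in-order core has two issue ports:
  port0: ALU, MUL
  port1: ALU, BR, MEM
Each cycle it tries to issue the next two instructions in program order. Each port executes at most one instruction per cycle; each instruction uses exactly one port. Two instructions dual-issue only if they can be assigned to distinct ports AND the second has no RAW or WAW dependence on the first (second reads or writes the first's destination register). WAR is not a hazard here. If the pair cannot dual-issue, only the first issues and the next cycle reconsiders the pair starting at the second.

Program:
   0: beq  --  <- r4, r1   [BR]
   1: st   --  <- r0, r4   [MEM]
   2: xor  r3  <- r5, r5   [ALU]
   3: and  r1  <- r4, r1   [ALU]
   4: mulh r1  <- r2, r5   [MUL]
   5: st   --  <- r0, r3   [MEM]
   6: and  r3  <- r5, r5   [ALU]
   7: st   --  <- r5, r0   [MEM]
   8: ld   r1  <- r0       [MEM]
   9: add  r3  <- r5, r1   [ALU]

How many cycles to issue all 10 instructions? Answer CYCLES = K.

CYCLES = 7

  cy0 -> i0 (beq.BR) no-port BR/MEM
  cy1 -> i1+i2 (st.MEM;xor.ALU) pair
  cy2 -> i3 (and.ALU) WAW r1
  cy3 -> i4+i5 (mulh.MUL;st.MEM) pair
  cy4 -> i6+i7 (and.ALU;st.MEM) pair
  cy5 -> i8 (ld.MEM) RAW r1
  cy6 -> i9 (add.ALU) tail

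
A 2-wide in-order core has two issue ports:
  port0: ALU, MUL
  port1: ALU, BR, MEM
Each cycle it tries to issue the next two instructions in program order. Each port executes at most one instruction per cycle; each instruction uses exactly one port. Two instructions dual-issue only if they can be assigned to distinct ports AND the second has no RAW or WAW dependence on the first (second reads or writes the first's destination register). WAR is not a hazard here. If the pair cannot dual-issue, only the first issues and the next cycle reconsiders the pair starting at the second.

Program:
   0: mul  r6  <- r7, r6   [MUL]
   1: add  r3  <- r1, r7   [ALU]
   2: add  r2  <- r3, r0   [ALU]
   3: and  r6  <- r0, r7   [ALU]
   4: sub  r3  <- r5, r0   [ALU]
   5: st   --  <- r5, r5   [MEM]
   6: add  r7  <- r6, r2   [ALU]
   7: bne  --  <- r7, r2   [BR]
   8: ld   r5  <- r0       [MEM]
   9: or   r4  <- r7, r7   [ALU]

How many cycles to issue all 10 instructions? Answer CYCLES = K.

0. mul;add @i0/i1  | pair
1. add;and @i2/i3  | pair
2. sub;st @i4/i5  | pair
3. add @i6  | RAW r7
4. bne @i7  | no-port BR/MEM
5. ld;or @i8/i9  | pair

CYCLES = 6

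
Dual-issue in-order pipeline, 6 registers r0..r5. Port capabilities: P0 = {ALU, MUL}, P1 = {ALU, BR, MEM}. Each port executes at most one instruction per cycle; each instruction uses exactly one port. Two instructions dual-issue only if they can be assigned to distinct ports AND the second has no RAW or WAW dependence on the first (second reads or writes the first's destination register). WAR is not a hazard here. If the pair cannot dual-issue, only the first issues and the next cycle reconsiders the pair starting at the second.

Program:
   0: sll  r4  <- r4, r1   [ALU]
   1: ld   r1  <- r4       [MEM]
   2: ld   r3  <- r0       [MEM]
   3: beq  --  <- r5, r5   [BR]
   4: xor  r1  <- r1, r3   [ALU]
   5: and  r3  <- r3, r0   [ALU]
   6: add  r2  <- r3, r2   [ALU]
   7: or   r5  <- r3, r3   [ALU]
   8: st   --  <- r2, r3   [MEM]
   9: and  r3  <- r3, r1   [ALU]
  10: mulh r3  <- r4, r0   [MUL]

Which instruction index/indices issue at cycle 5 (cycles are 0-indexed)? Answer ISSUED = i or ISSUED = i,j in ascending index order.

ISSUED = 6,7

  cy0 -> i0 (sll) RAW r4
  cy1 -> i1 (ld) no-port MEM/MEM
  cy2 -> i2 (ld) no-port MEM/BR
  cy3 -> i3/i4 (beq/xor) dual
  cy4 -> i5 (and) RAW r3
  cy5 -> i6/i7 (add/or) dual
  cy6 -> i8/i9 (st/and) dual
  cy7 -> i10 (mulh) tail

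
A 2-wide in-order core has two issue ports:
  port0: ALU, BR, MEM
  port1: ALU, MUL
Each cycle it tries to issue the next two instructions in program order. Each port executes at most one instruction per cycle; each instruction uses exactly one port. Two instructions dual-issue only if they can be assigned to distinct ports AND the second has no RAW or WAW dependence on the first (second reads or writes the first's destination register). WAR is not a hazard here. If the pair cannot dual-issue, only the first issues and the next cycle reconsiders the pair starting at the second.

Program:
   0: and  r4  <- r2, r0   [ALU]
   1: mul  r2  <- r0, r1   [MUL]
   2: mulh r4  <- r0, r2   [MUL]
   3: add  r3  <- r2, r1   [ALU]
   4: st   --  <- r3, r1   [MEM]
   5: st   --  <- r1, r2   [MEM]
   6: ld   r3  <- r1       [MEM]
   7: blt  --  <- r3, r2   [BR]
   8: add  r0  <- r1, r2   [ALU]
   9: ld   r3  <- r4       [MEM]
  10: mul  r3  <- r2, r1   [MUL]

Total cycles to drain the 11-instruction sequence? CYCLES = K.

CYCLES = 8

  cy0 -> i0+i1 (and.ALU/mul.MUL) 2-wide
  cy1 -> i2+i3 (mulh.MUL/add.ALU) 2-wide
  cy2 -> i4 (st.MEM) no-port MEM/MEM
  cy3 -> i5 (st.MEM) no-port MEM/MEM
  cy4 -> i6 (ld.MEM) no-port MEM/BR
  cy5 -> i7+i8 (blt.BR/add.ALU) 2-wide
  cy6 -> i9 (ld.MEM) WAW r3
  cy7 -> i10 (mul.MUL) tail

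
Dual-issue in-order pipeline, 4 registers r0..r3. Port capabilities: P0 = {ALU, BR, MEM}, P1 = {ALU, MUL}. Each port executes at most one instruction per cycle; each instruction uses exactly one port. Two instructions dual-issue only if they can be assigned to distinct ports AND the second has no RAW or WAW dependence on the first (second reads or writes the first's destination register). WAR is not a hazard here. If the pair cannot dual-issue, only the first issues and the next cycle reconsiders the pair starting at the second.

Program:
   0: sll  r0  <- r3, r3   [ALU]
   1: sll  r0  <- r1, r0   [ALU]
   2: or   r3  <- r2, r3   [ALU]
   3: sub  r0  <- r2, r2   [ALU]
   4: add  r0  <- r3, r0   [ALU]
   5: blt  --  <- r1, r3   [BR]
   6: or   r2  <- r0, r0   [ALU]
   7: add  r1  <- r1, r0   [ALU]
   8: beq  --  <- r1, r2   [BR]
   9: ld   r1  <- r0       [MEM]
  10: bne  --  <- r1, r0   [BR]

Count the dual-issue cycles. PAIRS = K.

t=0 i0:sll.ALU ; RAW+WAW r0
t=1 i1&i2:sll.ALU/or.ALU ; 2-wide
t=2 i3:sub.ALU ; RAW+WAW r0
t=3 i4&i5:add.ALU/blt.BR ; 2-wide
t=4 i6&i7:or.ALU/add.ALU ; 2-wide
t=5 i8:beq.BR ; no-port BR/MEM
t=6 i9:ld.MEM ; no-port MEM/BR
t=7 i10:bne.BR ; tail

PAIRS = 3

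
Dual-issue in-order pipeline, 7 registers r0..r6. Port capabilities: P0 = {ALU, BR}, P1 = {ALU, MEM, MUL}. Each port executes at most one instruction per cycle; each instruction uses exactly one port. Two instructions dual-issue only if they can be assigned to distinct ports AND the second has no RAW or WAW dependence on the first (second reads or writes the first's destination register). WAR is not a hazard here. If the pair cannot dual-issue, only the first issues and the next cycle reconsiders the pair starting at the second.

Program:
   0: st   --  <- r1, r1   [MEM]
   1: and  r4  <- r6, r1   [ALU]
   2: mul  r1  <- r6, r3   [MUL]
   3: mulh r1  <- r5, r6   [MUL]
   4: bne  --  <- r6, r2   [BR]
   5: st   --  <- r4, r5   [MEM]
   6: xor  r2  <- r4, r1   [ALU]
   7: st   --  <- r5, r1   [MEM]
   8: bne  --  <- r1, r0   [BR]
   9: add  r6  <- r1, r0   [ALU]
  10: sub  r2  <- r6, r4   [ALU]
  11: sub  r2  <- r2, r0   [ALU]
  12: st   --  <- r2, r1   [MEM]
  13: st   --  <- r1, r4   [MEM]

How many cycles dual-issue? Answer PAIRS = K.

PAIRS = 4

#0 head=0: st+and i0/i1 pair
#1 head=2: mul i2 no-port MUL/MUL
#2 head=3: mulh+bne i3/i4 pair
#3 head=5: st+xor i5/i6 pair
#4 head=7: st+bne i7/i8 pair
#5 head=9: add i9 RAW r6
#6 head=10: sub i10 RAW+WAW r2
#7 head=11: sub i11 RAW r2
#8 head=12: st i12 no-port MEM/MEM
#9 head=13: st i13 tail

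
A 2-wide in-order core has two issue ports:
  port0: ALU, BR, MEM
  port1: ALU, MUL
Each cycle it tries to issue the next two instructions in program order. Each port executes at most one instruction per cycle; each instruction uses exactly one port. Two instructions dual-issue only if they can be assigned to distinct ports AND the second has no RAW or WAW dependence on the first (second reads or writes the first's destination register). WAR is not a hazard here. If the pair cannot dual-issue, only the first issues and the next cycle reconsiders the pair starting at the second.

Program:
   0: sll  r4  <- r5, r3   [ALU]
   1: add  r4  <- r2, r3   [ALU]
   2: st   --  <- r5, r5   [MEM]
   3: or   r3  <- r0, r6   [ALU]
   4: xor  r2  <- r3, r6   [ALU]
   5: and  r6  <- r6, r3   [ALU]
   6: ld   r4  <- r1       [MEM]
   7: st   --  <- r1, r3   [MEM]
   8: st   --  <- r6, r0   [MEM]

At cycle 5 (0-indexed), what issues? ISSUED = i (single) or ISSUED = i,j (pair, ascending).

#0 head=0: sll i0 WAW r4
#1 head=1: add;st i1&i2 dual
#2 head=3: or i3 RAW r3
#3 head=4: xor;and i4&i5 dual
#4 head=6: ld i6 no-port MEM/MEM
#5 head=7: st i7 no-port MEM/MEM
#6 head=8: st i8 tail

ISSUED = 7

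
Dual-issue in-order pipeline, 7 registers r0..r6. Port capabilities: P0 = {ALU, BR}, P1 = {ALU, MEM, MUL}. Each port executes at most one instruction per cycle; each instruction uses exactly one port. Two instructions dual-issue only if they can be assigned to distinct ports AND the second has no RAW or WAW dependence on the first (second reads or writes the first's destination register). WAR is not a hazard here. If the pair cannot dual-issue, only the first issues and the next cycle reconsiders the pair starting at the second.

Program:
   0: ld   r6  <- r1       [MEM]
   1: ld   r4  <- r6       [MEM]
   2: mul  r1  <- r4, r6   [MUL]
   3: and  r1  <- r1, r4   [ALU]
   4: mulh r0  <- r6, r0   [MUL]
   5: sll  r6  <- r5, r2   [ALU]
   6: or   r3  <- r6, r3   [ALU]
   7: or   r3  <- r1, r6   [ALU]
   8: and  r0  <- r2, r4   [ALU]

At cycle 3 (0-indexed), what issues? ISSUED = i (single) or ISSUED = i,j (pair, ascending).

ISSUED = 3,4

c0: i0 ld  no-port MEM/MEM
c1: i1 ld  no-port MEM/MUL
c2: i2 mul  RAW+WAW r1
c3: i3,i4 and+mulh  2-wide
c4: i5 sll  RAW r6
c5: i6 or  WAW r3
c6: i7,i8 or+and  2-wide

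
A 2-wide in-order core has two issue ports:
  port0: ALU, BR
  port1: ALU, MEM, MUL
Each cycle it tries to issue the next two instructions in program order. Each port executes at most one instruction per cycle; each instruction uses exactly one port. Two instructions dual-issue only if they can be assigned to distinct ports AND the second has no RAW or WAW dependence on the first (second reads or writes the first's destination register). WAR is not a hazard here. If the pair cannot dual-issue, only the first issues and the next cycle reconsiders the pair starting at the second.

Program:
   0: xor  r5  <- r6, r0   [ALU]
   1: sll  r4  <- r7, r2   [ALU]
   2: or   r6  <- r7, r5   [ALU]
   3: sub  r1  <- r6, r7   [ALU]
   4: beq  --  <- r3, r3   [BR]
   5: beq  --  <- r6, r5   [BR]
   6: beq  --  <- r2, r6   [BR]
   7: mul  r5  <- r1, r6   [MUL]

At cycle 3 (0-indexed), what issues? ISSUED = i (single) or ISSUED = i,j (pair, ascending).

ISSUED = 5

[0] i0+i1  xor sll  -- pair
[1] i2  or  -- RAW r6
[2] i3+i4  sub beq  -- pair
[3] i5  beq  -- no-port BR/BR
[4] i6+i7  beq mul  -- pair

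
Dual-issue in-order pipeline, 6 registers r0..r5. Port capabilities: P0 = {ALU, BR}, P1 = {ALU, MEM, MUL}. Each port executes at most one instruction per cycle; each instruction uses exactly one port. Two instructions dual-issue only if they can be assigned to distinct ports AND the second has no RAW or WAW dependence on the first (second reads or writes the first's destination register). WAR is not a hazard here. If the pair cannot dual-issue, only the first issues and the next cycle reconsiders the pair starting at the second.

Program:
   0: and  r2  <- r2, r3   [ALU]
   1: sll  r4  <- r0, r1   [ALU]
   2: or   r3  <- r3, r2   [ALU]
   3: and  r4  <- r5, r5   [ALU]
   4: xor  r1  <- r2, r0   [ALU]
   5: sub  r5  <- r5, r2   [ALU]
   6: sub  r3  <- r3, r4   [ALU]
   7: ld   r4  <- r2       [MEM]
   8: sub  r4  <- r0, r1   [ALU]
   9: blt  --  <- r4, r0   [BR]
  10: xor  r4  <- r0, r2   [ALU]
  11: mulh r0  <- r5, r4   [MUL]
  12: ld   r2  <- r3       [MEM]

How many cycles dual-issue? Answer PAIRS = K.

c0: i0&i1 and.ALU;sll.ALU  dual
c1: i2&i3 or.ALU;and.ALU  dual
c2: i4&i5 xor.ALU;sub.ALU  dual
c3: i6&i7 sub.ALU;ld.MEM  dual
c4: i8 sub.ALU  RAW r4
c5: i9&i10 blt.BR;xor.ALU  dual
c6: i11 mulh.MUL  no-port MUL/MEM
c7: i12 ld.MEM  tail

PAIRS = 5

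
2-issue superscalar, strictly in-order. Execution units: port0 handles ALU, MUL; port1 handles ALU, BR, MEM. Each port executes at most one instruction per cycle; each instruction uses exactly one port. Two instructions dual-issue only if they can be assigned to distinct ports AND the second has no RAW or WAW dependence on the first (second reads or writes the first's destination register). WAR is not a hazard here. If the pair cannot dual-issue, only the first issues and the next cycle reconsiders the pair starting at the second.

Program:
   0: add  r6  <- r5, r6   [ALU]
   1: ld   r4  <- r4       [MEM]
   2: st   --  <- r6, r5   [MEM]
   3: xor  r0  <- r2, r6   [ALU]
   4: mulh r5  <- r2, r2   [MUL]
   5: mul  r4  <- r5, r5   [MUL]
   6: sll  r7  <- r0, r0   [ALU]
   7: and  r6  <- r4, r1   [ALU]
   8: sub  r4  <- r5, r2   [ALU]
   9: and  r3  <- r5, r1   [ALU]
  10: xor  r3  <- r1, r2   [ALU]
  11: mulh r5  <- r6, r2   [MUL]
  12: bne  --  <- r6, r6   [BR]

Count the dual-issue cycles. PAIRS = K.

  cy0 -> i0,i1 (add.ALU;ld.MEM) pair
  cy1 -> i2,i3 (st.MEM;xor.ALU) pair
  cy2 -> i4 (mulh.MUL) no-port MUL/MUL
  cy3 -> i5,i6 (mul.MUL;sll.ALU) pair
  cy4 -> i7,i8 (and.ALU;sub.ALU) pair
  cy5 -> i9 (and.ALU) WAW r3
  cy6 -> i10,i11 (xor.ALU;mulh.MUL) pair
  cy7 -> i12 (bne.BR) tail

PAIRS = 5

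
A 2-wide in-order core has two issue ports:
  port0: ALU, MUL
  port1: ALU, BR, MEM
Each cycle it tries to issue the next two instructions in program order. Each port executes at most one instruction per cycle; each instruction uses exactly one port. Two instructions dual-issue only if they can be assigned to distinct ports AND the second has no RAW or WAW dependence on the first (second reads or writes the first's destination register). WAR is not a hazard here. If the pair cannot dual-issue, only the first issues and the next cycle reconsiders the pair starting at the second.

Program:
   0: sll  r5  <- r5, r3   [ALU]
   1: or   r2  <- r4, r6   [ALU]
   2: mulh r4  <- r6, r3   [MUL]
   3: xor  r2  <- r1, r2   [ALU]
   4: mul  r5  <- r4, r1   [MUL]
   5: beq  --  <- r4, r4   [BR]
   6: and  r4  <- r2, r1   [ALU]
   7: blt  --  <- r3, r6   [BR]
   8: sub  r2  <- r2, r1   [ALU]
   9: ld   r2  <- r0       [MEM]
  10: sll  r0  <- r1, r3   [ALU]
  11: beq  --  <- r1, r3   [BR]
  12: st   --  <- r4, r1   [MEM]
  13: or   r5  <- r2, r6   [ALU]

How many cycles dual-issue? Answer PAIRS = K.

  cy0 -> i0,i1 (sll.ALU/or.ALU) pair
  cy1 -> i2,i3 (mulh.MUL/xor.ALU) pair
  cy2 -> i4,i5 (mul.MUL/beq.BR) pair
  cy3 -> i6,i7 (and.ALU/blt.BR) pair
  cy4 -> i8 (sub.ALU) WAW r2
  cy5 -> i9,i10 (ld.MEM/sll.ALU) pair
  cy6 -> i11 (beq.BR) no-port BR/MEM
  cy7 -> i12,i13 (st.MEM/or.ALU) pair

PAIRS = 6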